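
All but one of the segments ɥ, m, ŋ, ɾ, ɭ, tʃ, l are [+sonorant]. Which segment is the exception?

tʃ

/tʃ/ is the voiceless postalveolar affricate, which is [-sonorant]; the rest — /ɾ, ŋ, m, l, ɥ, ɭ/ — are [+sonorant].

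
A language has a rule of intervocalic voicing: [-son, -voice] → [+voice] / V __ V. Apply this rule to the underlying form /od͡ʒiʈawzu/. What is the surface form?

The only segment in the rule's environment that also matches [-son, -voice] is /ʈ/. Applying [+voice] turns the voiceless retroflex stop into /ɖ/ (voiced retroflex stop), giving [od͡ʒiɖawzu].

[od͡ʒiɖawzu]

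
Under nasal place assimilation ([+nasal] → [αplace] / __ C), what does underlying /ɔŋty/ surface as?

/ŋ/ sits before the [+coronal] consonant /t/, so it takes on [+coronal] and surfaces as /n/. The rest of the form is unaffected: [ɔnty].

[ɔnty]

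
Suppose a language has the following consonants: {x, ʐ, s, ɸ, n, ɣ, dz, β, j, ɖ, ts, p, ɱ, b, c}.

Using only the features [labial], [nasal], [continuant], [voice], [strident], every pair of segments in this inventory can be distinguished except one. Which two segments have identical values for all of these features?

ɣ, j

Both /ɣ/ and /j/ are [-labial], [-nasal], [+continuant], [+voice], [-strident]. Since the list omits [sonorant] and [back] — which do distinguish the voiced velar fricative from the palatal glide — this pair collapses; all other pairs remain distinct.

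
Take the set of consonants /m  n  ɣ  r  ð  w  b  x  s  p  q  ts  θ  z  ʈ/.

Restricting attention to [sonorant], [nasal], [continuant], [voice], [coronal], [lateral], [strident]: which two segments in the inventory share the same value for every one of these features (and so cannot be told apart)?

p, q

/p/ (voiceless bilabial stop) and /q/ (voiceless uvular stop) are both [−sonorant], [−nasal], [−continuant], [−voice], [−coronal], [−lateral], [−strident], so none of the listed features separates them. (They do differ in [labial] and [dorsal], which are not among the given features.) Every other pair in the inventory differs on at least one listed feature.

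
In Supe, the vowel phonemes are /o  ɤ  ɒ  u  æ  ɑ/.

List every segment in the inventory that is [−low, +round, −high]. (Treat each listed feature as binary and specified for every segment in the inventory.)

Checking each segment against [−low], [+round], [−high]: /o/ (mid back rounded tense vowel) satisfies every feature; every other segment in the inventory fails at least one.

o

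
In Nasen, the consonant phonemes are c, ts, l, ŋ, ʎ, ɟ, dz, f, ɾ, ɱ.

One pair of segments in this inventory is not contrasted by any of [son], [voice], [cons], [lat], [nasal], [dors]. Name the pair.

On the given features, /f/ and /ts/ have an identical profile: [-sonorant], [-voice], [+consonantal], [-lateral], [-nasal], [-dorsal]. No other two segments in the inventory coincide on all 6 features. (They do differ in [continuant], [labial] and [coronal], which are not among the given features.)

f, ts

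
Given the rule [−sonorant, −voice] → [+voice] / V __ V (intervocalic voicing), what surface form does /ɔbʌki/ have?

[ɔbʌɡi]

The only segment in the rule's environment that also matches [−sonorant, −voice] is /k/. Applying [+voice] turns the voiceless velar stop into /ɡ/ (voiced velar stop), giving [ɔbʌɡi].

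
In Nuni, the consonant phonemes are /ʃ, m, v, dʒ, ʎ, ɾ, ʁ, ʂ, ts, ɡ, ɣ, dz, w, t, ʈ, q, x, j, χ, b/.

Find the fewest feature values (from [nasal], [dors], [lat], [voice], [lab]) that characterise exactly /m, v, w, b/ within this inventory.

[+lab]

The target set is precisely the extension of [+labial] in this inventory.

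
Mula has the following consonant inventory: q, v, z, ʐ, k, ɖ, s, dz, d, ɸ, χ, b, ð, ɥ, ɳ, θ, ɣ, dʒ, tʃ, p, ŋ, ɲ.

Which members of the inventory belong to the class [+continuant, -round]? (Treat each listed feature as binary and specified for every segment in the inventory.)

v, z, ʐ, s, ɸ, χ, ð, θ, ɣ

First, the [+continuant] segments are /v, z, ʐ, s, ɸ, χ, ð, ɥ, θ, ɣ/.
Within that set, [-round] leaves /v, z, ʐ, s, ɸ, χ, ð, θ, ɣ/.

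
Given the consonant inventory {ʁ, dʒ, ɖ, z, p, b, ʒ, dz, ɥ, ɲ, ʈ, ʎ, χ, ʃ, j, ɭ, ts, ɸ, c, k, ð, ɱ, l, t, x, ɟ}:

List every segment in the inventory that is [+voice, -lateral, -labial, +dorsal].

ʁ, ɲ, j, ɟ

Checking each segment against [+voice], [-lateral], [-labial], [+dorsal]: /ʁ/ (voiced uvular fricative), /ɲ/ (palatal nasal), /j/ (palatal glide), /ɟ/ (voiced palatal stop) satisfy every feature; every other segment in the inventory fails at least one.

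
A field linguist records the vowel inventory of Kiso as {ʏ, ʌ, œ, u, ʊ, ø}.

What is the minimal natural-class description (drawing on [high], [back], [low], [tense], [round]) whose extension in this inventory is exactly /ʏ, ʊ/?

[+high, −tense]

The class [+high], [−tense] has exactly /ʏ, ʊ/ as its extension in this inventory. No smaller conjunction from the listed features achieves this: [−tense] alone would also admit /ʌ, œ/; [+high] alone would also admit /u/; and checking the remaining single features turns up none with this extension.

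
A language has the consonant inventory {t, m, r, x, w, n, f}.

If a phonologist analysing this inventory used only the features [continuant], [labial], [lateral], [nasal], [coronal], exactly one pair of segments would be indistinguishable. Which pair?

Both /w/ and /f/ are [+continuant], [+labial], [-lateral], [-nasal], [-coronal]. Since the list omits [sonorant], [voice], [round] and [dorsal] — which do distinguish the labial-velar glide from the voiceless labiodental fricative — this pair collapses; all other pairs remain distinct.

w, f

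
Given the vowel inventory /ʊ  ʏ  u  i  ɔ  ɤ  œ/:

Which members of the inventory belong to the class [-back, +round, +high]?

The [-back] segments are /ʏ, i, œ/.
Within that set, [+round] gives /ʏ, œ/.
Of those, [+high] leaves /ʏ/.

ʏ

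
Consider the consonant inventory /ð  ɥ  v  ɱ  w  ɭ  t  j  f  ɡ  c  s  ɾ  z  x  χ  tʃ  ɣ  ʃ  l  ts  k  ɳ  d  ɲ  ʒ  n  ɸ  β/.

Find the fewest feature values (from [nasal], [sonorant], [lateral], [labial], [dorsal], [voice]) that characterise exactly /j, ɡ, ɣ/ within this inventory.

[+voice, −nasal, −labial, +dorsal]

/j, ɡ, ɣ/ are all [+voice], [−nasal], [−labial], [+dorsal], and no other segment in the inventory matches all four values. Dropping any one of them over-generates: [−nasal, −labial, +dorsal] alone would also admit /c, x, χ, k/; [+voice, −labial, +dorsal] alone would also admit /ɲ/; [+voice, −nasal, +dorsal] alone would also admit /ɥ, w/; [+voice, −nasal, −labial] alone would also admit /ð, ɭ, ɾ, z, …/. No other combination of three listed features picks out exactly this set either, so fewer than four features will not do.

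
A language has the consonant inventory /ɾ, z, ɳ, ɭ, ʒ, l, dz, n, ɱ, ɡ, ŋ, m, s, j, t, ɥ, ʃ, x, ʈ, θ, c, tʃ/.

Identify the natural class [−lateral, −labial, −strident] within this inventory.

ɾ, ɳ, n, ɡ, ŋ, j, t, x, ʈ, θ, c

Among the inventory, the [−lateral] segments are /ɾ, z, ɳ, ʒ, dz, n, ɱ, ɡ, ŋ, m, s, j, t, ɥ, ʃ, x, ʈ, θ, c, tʃ/.
Intersecting with [−labial] gives /ɾ, z, ɳ, ʒ, dz, n, ɡ, ŋ, s, j, t, ʃ, x, ʈ, θ, c, tʃ/.
Then [−strident] leaves /ɾ, ɳ, n, ɡ, ŋ, j, t, x, ʈ, θ, c/.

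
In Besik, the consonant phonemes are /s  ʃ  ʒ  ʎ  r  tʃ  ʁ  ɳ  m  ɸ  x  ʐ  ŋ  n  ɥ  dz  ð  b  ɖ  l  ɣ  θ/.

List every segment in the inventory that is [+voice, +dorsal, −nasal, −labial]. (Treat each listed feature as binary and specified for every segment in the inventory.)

ʎ, ʁ, ɣ

Eliminate segments failing any feature: /s, ʃ, tʃ, ɸ, x, θ/ are [−voice]; /ʒ, r, ɳ, m, ʐ, n, dz, ð, b, ɖ, l/ are [−dorsal]; /ŋ/ is [+nasal]; /ɥ/ is [+labial]. The remaining /ʎ, ʁ, ɣ/ satisfy [+voice], [+dorsal], [−nasal], [−labial].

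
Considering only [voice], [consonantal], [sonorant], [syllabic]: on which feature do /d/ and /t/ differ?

The two segments share [+consonantal], [−sonorant], [−syllabic]. The only feature from the list on which they differ: /d/ is [+voice] while /t/ is [−voice].

[voice]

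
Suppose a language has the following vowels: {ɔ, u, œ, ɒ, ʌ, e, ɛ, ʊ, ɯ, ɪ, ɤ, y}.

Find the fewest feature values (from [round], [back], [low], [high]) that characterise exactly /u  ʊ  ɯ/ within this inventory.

[+high, +back]

Every target segment is [+high], [+back]; each remaining inventory member fails at least one of these. Each conjunct is needed — [+back] alone would also admit /ɔ, ɒ, ʌ, ɤ/; [+high] alone would also admit /ɪ, y/ — and no other single listed feature has exactly this extension, so two is the minimum.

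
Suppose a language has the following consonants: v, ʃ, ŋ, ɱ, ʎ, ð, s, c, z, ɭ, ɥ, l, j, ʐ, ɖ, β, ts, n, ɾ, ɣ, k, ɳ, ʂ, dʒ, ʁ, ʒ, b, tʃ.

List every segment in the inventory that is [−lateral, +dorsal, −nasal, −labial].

c, j, ɣ, k, ʁ

First, the [−lateral] segments are /v, ʃ, ŋ, ɱ, ð, s, c, z, ɥ, j, ʐ, ɖ, β, ts, n, ɾ, ɣ, k, ɳ, ʂ, dʒ, ʁ, ʒ, b, tʃ/.
Within that set, [+dorsal] gives /ŋ, c, ɥ, j, ɣ, k, ʁ/.
Then [−nasal] gives /c, ɥ, j, ɣ, k, ʁ/.
Intersecting with [−labial] leaves /c, j, ɣ, k, ʁ/.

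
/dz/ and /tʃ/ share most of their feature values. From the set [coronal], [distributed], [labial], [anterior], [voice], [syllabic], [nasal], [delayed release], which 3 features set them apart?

/dz/ (voiced alveolar affricate) and /tʃ/ (voiceless postalveolar affricate) agree on [+coronal], [−labial], [−syllabic], [−nasal], [+delayed release]. They differ on [voice] (/dz/ [+], /tʃ/ [−]), [anterior] (/dz/ [+], /tʃ/ [−]), [distributed] (/dz/ [−], /tʃ/ [+]).

[voice], [anterior], [distributed]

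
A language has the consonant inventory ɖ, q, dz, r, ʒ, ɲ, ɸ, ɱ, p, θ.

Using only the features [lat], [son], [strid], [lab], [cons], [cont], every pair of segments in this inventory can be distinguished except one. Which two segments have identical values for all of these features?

/ɖ/ (voiced retroflex stop) and /q/ (voiceless uvular stop) are both [-lateral], [-sonorant], [-strident], [-labial], [+consonantal], [-continuant], so none of the listed features separates them. (They do differ in [voice], [coronal] and [dorsal], which are not among the given features.) Every other pair in the inventory differs on at least one listed feature.

ɖ, q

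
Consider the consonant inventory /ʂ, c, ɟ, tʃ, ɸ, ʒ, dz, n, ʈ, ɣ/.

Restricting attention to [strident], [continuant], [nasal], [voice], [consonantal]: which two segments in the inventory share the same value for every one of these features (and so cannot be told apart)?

On the given features, /ʈ/ and /c/ have an identical profile: [-strident], [-continuant], [-nasal], [-voice], [+consonantal]. No other two segments in the inventory coincide on all 5 features. (They do differ in [dorsal], which is not among the given features.)

ʈ, c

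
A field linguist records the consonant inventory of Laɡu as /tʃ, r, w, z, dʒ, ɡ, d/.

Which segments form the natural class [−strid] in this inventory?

r, w, ɡ, d

The feature [strident] marks segments high-amplitude, high-frequency frication (the sibilants). In this inventory /r, w, ɡ, d/ lack that property, so they are [−strident]; /tʃ, z, dʒ/ are [+strident].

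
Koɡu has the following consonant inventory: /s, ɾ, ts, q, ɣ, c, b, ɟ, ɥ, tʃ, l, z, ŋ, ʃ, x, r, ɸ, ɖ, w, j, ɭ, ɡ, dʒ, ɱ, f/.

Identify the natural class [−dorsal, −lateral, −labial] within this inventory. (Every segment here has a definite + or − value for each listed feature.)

s, ɾ, ts, tʃ, z, ʃ, r, ɖ, dʒ

Eliminate segments failing any feature: /q, ɣ, c, ɟ, ɥ, ŋ, x, w, j, ɡ/ are [+dorsal]; /b, ɸ, ɱ, f/ are [+labial]; /l, ɭ/ are [+lateral]. The remaining /s, ɾ, ts, tʃ, z, ʃ, r, ɖ, dʒ/ satisfy [−dorsal], [−lateral], [−labial].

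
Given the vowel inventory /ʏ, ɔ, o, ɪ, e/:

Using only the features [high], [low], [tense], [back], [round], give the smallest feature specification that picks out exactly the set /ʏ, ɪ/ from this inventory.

[+high]

Every target segment is [+high] and no other inventory member is, so one feature is enough.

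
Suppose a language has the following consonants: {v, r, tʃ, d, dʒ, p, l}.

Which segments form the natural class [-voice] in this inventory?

The [-voice] segments here are /tʃ, p/; the remaining /v, r, d, dʒ, l/ are [+voice].

tʃ, p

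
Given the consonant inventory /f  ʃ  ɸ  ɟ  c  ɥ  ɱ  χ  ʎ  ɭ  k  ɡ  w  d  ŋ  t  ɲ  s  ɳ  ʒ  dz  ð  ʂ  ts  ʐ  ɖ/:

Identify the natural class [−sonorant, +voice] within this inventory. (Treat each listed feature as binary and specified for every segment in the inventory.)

ɟ, ɡ, d, ʒ, dz, ð, ʐ, ɖ

Checking each segment against [−sonorant], [+voice]: /ɟ/ (voiced palatal stop), /ɡ/ (voiced velar stop), /d/ (voiced alveolar stop), /ʒ/ (voiced postalveolar fricative), /dz/ (voiced alveolar affricate), /ð/ (voiced dental fricative), among others, satisfy every feature; every other segment in the inventory fails at least one.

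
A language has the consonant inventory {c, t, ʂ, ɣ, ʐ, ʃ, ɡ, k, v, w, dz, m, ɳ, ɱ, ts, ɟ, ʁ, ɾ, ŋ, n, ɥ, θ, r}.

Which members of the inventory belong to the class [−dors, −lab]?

Checking each segment against [−dorsal], [−labial]: /t/ (voiceless alveolar stop), /ʂ/ (voiceless retroflex fricative), /ʐ/ (voiced retroflex fricative), /ʃ/ (voiceless postalveolar fricative), /dz/ (voiced alveolar affricate), /ɳ/ (retroflex nasal), among others, satisfy every feature; every other segment in the inventory fails at least one.

t, ʂ, ʐ, ʃ, dz, ɳ, ts, ɾ, n, θ, r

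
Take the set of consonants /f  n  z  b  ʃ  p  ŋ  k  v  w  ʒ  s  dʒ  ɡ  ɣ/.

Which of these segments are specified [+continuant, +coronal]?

Eliminate segments failing any feature: /f, v, w, ɣ/ are [−coronal]; /n, b, p, ŋ, k, dʒ, ɡ/ are [−continuant]. The remaining /z, ʃ, ʒ, s/ satisfy [+continuant], [+coronal].

z, ʃ, ʒ, s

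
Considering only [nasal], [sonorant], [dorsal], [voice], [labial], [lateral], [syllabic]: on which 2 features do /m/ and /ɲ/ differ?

[labial], [dorsal]

The two segments share [+nasal], [+sonorant], [+voice], [-lateral], [-syllabic]. The only features from the list on which they differ: /m/ is [+labial] while /ɲ/ is [-labial]; /m/ is [-dorsal] while /ɲ/ is [+dorsal].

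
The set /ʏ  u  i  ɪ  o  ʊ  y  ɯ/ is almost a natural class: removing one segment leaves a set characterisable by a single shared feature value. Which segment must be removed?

The remaining segments after removing /o/ share [+high]; /o/ (mid back rounded tense vowel) is [−high]. For every other candidate removal, the leftover set fails to share any single feature value that the removed segment lacks.

o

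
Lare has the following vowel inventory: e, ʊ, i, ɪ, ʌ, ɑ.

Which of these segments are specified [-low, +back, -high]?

Eliminate segments failing any feature: /e, i, ɪ/ are [-back]; /ʊ/ is [+high]; /ɑ/ is [+low]. The remaining /ʌ/ satisfy [-low], [+back], [-high].

ʌ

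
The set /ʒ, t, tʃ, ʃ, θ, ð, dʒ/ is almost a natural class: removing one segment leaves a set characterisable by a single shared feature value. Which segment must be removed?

t

/ʒ, dʒ, tʃ, ð, θ, ʃ/ are all [+distributed], but /t/ (voiceless alveolar stop) is [−distributed]. No other single segment can be removed to leave a set sharing one feature value that the removed segment lacks, so /t/ is the odd one out.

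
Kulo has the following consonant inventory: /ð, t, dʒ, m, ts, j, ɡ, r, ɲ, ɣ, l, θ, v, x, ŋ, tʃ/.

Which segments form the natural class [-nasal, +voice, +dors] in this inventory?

j, ɡ, ɣ

Checking each segment against [-nasal], [+voice], [+dorsal]: /j/ (palatal glide), /ɡ/ (voiced velar stop), /ɣ/ (voiced velar fricative) satisfy every feature; every other segment in the inventory fails at least one.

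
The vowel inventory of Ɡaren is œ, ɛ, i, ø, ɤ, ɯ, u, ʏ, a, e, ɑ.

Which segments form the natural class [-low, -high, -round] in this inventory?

ɛ, ɤ, e

Eliminate segments failing any feature: /œ, ø/ are [+round]; /i, ɯ, u, ʏ/ are [+high]; /a, ɑ/ are [+low]. The remaining /ɛ, ɤ, e/ satisfy [-low], [-high], [-round].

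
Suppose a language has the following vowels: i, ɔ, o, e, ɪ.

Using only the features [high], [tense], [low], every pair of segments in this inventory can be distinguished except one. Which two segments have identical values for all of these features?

o, e

/o/ (mid back rounded tense vowel) and /e/ (mid front unrounded tense vowel) are both [-high], [+tense], [-low], so none of the listed features separates them. (They do differ in [labial], [round] and [back], which are not among the given features.) Every other pair in the inventory differs on at least one listed feature.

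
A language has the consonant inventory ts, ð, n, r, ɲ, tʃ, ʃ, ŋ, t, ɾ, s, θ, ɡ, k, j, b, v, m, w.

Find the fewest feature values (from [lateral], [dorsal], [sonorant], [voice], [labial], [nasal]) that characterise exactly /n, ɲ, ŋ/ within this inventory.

/n, ɲ, ŋ/ are all [+nasal], [−labial], and no other segment in the inventory matches both values. Dropping any one of them over-generates: [−labial] alone would also admit /ts, ð, r, tʃ, …/; [+nasal] alone would also admit /m/. No other single listed feature picks out exactly this set either, so fewer than two features will not do.

[+nasal, −labial]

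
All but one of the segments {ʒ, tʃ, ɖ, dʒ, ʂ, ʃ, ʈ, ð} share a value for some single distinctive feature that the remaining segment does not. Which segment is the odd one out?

[anterior] groups all but one: /ɖ, ʈ, tʃ, ʒ, ʂ, dʒ, ʃ/ share [-anterior] while /ð/ (voiced dental fricative) alone is [+anterior]. Removing any other segment would not leave a single-feature class that excludes it.

ð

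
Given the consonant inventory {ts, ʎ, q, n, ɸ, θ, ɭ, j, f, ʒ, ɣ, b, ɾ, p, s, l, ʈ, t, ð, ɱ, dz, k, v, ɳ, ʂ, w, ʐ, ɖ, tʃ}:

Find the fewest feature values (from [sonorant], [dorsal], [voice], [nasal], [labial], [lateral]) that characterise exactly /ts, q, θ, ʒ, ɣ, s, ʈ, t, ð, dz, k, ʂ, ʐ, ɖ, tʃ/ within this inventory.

The class [−sonorant], [−labial] has exactly /ts, q, θ, ʒ, ɣ, s, ʈ, t, ð, dz, k, ʂ, ʐ, ɖ, tʃ/ as its extension in this inventory. No smaller conjunction from the listed features achieves this: [−labial] alone would also admit /ʎ, n, ɭ, j, …/; [−sonorant] alone would also admit /ɸ, f, b, p, …/; and checking the remaining single features turns up none with this extension.

[−sonorant, −labial]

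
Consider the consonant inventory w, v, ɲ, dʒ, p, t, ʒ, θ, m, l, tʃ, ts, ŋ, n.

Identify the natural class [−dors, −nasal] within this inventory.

Eliminate segments failing any feature: /w, ɲ, ŋ/ are [+dorsal]; /m, n/ are [+nasal]. The remaining /v, dʒ, p, t, ʒ, θ, l, tʃ, ts/ satisfy [−dorsal], [−nasal].

v, dʒ, p, t, ʒ, θ, l, tʃ, ts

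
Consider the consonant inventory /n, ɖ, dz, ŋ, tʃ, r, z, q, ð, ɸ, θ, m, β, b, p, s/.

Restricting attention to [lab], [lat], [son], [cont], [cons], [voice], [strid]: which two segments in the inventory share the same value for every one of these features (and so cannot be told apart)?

/n/ (alveolar nasal) and /ŋ/ (velar nasal) are both [-labial], [-lateral], [+sonorant], [-continuant], [+consonantal], [+voice], [-strident], so none of the listed features separates them. (They do differ in [coronal] and [dorsal], which are not among the given features.) Every other pair in the inventory differs on at least one listed feature.

n, ŋ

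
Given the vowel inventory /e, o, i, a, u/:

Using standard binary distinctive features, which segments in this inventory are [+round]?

The feature [round] marks segments produced with lip rounding. In this inventory /o, u/ have that property, so they are [+round]; /e, i, a/ are [−round].

o, u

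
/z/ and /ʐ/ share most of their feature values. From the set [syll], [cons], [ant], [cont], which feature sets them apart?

[anterior]

/z/ is the voiced alveolar fricative and /ʐ/ is the voiced retroflex fricative. Both are [-syllabic], [+consonantal], [+continuant]. /z/ is [+anterior] while /ʐ/ is [-anterior], so the distinguishing feature is [anterior].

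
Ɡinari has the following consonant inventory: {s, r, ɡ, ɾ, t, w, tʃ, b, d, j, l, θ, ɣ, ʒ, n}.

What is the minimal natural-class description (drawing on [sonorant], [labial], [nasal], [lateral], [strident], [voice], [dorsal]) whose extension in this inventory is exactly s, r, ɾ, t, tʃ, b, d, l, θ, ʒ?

[-nasal, -dorsal]

The class [-nasal], [-dorsal] has exactly /s, r, ɾ, t, tʃ, b, d, l, θ, ʒ/ as its extension in this inventory. No smaller conjunction from the listed features achieves this: [-dorsal] alone would also admit /n/; [-nasal] alone would also admit /ɡ, w, j, ɣ/; and checking the remaining single features turns up none with this extension.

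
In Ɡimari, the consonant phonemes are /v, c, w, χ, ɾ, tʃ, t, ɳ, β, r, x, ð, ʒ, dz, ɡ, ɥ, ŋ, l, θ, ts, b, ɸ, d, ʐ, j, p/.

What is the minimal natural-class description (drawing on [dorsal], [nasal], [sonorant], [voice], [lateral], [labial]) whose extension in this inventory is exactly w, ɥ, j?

Every target segment is [+sonorant], [-nasal], [+dorsal]; each remaining inventory member fails at least one of these. Each conjunct is needed — [-nasal, +dorsal] alone would also admit /c, χ, x, ɡ/; [+sonorant, +dorsal] alone would also admit /ŋ/; [+sonorant, -nasal] alone would also admit /ɾ, r, l/ — and no other combination of two listed features has exactly this extension, so three is the minimum.

[+sonorant, -nasal, +dorsal]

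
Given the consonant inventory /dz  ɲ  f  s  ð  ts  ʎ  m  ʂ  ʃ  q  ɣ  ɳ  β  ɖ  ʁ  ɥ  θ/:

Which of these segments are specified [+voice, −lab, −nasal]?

dz, ð, ʎ, ɣ, ɖ, ʁ

First, the [+voice] segments are /dz, ɲ, ð, ʎ, m, ɣ, ɳ, β, ɖ, ʁ, ɥ/.
Of those, [−labial] gives /dz, ɲ, ð, ʎ, ɣ, ɳ, ɖ, ʁ/.
Within that set, [−nasal] leaves /dz, ð, ʎ, ɣ, ɖ, ʁ/.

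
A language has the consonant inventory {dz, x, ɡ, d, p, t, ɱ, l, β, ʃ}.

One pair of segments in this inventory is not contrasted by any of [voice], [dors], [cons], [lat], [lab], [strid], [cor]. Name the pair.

β, ɱ

Both /β/ and /ɱ/ are [+voice], [-dorsal], [+consonantal], [-lateral], [+labial], [-strident], [-coronal]. Since the list omits [sonorant], [nasal] and [continuant] — which do distinguish the voiced bilabial fricative from the labiodental nasal — this pair collapses; all other pairs remain distinct.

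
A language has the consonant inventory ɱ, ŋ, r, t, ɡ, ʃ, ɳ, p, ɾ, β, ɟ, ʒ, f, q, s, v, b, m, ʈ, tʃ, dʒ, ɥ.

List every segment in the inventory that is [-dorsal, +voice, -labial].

Among the inventory, the [-dorsal] segments are /ɱ, r, t, ʃ, ɳ, p, ɾ, β, ʒ, f, s, v, b, m, ʈ, tʃ, dʒ/.
Then [+voice] gives /ɱ, r, ɳ, ɾ, β, ʒ, v, b, m, dʒ/.
Then [-labial] leaves /r, ɳ, ɾ, ʒ, dʒ/.

r, ɳ, ɾ, ʒ, dʒ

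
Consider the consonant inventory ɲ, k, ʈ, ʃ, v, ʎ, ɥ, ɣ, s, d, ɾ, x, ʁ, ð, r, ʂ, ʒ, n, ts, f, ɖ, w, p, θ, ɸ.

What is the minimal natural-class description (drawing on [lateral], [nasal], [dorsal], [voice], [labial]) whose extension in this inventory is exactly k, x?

[−voice, +dorsal]

Every target segment is [−voice], [+dorsal]; each remaining inventory member fails at least one of these. Each conjunct is needed — [+dorsal] alone would also admit /ɲ, ʎ, ɥ, ɣ, …/; [−voice] alone would also admit /ʈ, ʃ, s, ʂ, …/ — and no other single listed feature has exactly this extension, so two is the minimum.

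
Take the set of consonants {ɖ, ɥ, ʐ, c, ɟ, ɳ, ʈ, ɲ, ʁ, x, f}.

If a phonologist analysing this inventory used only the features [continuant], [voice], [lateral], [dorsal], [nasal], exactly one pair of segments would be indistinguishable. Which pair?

ɥ, ʁ

On the given features, /ɥ/ and /ʁ/ have an identical profile: [+continuant], [+voice], [−lateral], [+dorsal], [−nasal]. No other two segments in the inventory coincide on all 5 features. (They do differ in [labial], [round], [high] and [back], which are not among the given features.)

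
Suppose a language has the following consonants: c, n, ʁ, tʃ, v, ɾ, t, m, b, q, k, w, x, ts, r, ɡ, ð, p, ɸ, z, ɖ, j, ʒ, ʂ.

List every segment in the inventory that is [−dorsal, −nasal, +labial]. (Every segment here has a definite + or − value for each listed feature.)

Eliminate segments failing any feature: /c, ʁ, q, k, w, x, ɡ, j/ are [+dorsal]; /n, m/ are [+nasal]; /tʃ, ɾ, t, ts, r, ð, z, ɖ, ʒ, ʂ/ are [−labial]. The remaining /v, b, p, ɸ/ satisfy [−dorsal], [−nasal], [+labial].

v, b, p, ɸ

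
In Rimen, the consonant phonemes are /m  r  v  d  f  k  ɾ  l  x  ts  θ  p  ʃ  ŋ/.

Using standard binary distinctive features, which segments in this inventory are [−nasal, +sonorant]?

r, ɾ, l

Eliminate segments failing any feature: /m, ŋ/ are [+nasal]; /v, d, f, k, x, ts, θ, p, ʃ/ are [−sonorant]. The remaining /r, ɾ, l/ satisfy [−nasal], [+sonorant].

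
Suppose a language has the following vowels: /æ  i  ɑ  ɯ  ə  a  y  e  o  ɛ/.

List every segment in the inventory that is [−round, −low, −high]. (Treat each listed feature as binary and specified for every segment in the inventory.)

Checking each segment against [−round], [−low], [−high]: /ə/ (mid central vowel (schwa)), /e/ (mid front unrounded tense vowel), /ɛ/ (mid front unrounded lax vowel) satisfy every feature; every other segment in the inventory fails at least one.

ə, e, ɛ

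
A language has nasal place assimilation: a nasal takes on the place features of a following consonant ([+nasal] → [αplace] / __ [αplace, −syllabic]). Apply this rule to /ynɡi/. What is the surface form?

In /ynɡi/, the nasal /n/ precedes /ɡ/, which is [+dorsal]. The nasal assimilates in place, becoming the [+dorsal] nasal /ŋ/. The surface form is [yŋɡi].

[yŋɡi]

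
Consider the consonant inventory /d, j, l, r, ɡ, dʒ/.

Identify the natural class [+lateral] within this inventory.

The [+lateral] segments here are /l/; the remaining /d, j, r, ɡ, dʒ/ are [−lateral].

l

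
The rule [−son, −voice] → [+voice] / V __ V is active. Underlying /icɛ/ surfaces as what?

Only /c/ occurs between two vowels (/i/ __ /ɛ/) and matches the structural description. It is a voiceless palatal stop, so [−son, −voice] holds; changing it to [+voice] with all other features held fixed yields /ɟ/ (voiced palatal stop). No other segment meets both the structural description and the environment, so the output is [iɟɛ].

[iɟɛ]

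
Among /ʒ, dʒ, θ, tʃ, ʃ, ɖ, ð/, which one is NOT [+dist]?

/tʃ, θ, ʃ, ʒ, ð, dʒ/ are all [+distributed]; /ɖ/ (voiced retroflex stop) is [-distributed].

ɖ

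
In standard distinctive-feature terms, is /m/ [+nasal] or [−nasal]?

[+nasal]

/m/ is the bilabial nasal. The feature [nasal] marks segments produced with velum lowered (airflow through the nose); /m/ has this property, so it is [+nasal].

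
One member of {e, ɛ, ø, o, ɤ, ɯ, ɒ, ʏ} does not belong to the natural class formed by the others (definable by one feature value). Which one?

ɒ

/ɤ, ʏ, ɯ, o, ɛ, e, ø/ are all [−low], but /ɒ/ (low back rounded vowel) is [+low]. No other single segment can be removed to leave a set sharing one feature value that the removed segment lacks, so /ɒ/ is the odd one out.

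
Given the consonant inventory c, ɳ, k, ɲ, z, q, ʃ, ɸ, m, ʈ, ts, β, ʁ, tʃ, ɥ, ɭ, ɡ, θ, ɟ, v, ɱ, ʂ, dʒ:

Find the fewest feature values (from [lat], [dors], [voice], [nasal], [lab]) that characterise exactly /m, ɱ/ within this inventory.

Every target segment is [+nasal], [+labial]; each remaining inventory member fails at least one of these. Each conjunct is needed — [+labial] alone would also admit /ɸ, β, ɥ, v/; [+nasal] alone would also admit /ɳ, ɲ/ — and no other single listed feature has exactly this extension, so two is the minimum.

[+nasal, +lab]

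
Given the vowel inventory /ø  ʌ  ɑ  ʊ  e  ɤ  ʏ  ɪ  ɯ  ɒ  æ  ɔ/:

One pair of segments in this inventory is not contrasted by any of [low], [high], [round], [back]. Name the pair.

/ʌ/ (mid back unrounded lax vowel) and /ɤ/ (mid back unrounded tense vowel) are both [-low], [-high], [-round], [+back], so none of the listed features separates them. (They do differ in [tense], which is not among the given features.) Every other pair in the inventory differs on at least one listed feature.

ʌ, ɤ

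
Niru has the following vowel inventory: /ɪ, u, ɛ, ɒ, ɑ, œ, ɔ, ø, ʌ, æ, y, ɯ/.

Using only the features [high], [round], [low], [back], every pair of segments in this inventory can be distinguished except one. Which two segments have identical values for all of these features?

/œ/ (mid front rounded lax vowel) and /ø/ (mid front rounded tense vowel) are both [−high], [+round], [−low], [−back], so none of the listed features separates them. (They do differ in [tense], which is not among the given features.) Every other pair in the inventory differs on at least one listed feature.

œ, ø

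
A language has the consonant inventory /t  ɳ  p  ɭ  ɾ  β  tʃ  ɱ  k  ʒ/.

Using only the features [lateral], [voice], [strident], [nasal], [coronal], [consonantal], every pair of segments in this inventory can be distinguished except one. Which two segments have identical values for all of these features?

p, k

Both /p/ and /k/ are [−lateral], [−voice], [−strident], [−nasal], [−coronal], [+consonantal]. Since the list omits [labial] and [dorsal] — which do distinguish the voiceless bilabial stop from the voiceless velar stop — this pair collapses; all other pairs remain distinct.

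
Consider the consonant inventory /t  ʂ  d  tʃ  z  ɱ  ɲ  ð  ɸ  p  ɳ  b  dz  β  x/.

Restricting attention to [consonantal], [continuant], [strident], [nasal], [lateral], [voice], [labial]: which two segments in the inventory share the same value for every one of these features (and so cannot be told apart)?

Both /ɳ/ and /ɲ/ are [+consonantal], [-continuant], [-strident], [+nasal], [-lateral], [+voice], [-labial]. Since the list omits [dorsal] — which does distinguish the retroflex nasal from the palatal nasal — this pair collapses; all other pairs remain distinct.

ɳ, ɲ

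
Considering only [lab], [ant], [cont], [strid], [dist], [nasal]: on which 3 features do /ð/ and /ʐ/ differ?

[strident], [anterior], [distributed]

The two segments share [−labial], [+continuant], [−nasal]. The only features from the list on which they differ: /ð/ is [−strident] while /ʐ/ is [+strident]; /ð/ is [+anterior] while /ʐ/ is [−anterior]; /ð/ is [+distributed] while /ʐ/ is [−distributed].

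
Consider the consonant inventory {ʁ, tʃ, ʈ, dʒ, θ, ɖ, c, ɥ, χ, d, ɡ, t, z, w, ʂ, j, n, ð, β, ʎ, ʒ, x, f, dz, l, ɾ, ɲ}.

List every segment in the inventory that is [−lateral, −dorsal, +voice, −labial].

Eliminate segments failing any feature: /ʁ, c, ɥ, χ, ɡ, w, j, x, ɲ/ are [+dorsal]; /tʃ, ʈ, θ, t, ʂ, f/ are [−voice]; /β/ is [+labial]; /ʎ, l/ are [+lateral]. The remaining /dʒ, ɖ, d, z, n, ð, ʒ, dz, ɾ/ satisfy [−lateral], [−dorsal], [+voice], [−labial].

dʒ, ɖ, d, z, n, ð, ʒ, dz, ɾ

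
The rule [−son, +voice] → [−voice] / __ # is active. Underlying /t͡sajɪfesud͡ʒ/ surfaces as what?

/d͡ʒ/ satisfies [−son, +voice] and sits in __ #. The [−voice] counterpart of the voiced postalveolar affricate is /t͡ʃ/. Other segments in /t͡sajɪfesud͡ʒ/ either fail the structural description or are not in the environment, so the surface form is [t͡sajɪfesut͡ʃ].

[t͡sajɪfesut͡ʃ]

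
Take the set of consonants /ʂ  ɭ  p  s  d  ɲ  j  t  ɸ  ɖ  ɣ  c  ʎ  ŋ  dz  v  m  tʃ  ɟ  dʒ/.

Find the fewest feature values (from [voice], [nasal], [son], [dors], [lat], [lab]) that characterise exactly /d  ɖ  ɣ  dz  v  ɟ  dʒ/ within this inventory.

Every target segment is [-sonorant], [+voice]; each remaining inventory member fails at least one of these. Each conjunct is needed — [+voice] alone would also admit /ɭ, ɲ, j, ʎ, …/; [-sonorant] alone would also admit /ʂ, p, s, t, …/ — and no other single listed feature has exactly this extension, so two is the minimum.

[-son, +voice]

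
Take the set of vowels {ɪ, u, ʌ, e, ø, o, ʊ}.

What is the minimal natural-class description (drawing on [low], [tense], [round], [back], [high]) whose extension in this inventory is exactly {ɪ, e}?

[-back, -round]

Every target segment is [-back], [-round]; each remaining inventory member fails at least one of these. Each conjunct is needed — [-round] alone would also admit /ʌ/; [-back] alone would also admit /ø/ — and no other single listed feature has exactly this extension, so two is the minimum.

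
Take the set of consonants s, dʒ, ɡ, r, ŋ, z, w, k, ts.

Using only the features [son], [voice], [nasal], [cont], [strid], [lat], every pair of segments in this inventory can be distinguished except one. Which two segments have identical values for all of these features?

r, w

On the given features, /r/ and /w/ have an identical profile: [+sonorant], [+voice], [−nasal], [+continuant], [−strident], [−lateral]. No other two segments in the inventory coincide on all 6 features. (They do differ in [labial], [round], [coronal] and [dorsal], which are not among the given features.)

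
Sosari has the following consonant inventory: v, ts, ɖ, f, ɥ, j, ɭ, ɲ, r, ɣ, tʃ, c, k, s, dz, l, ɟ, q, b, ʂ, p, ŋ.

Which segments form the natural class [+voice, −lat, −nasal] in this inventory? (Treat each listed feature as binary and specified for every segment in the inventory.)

Eliminate segments failing any feature: /ts, f, tʃ, c, k, s, q, ʂ, p/ are [−voice]; /ɭ, l/ are [+lateral]; /ɲ, ŋ/ are [+nasal]. The remaining /v, ɖ, ɥ, j, r, ɣ, dz, ɟ, b/ satisfy [+voice], [−lateral], [−nasal].

v, ɖ, ɥ, j, r, ɣ, dz, ɟ, b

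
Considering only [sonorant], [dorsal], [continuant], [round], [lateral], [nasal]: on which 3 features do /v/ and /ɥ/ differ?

/v/ is the voiced labiodental fricative and /ɥ/ is the labial-palatal glide. Both are [+continuant], [-lateral], [-nasal]. /v/ is [-sonorant] while /ɥ/ is [+sonorant]; /v/ is [-round] while /ɥ/ is [+round]; /v/ is [-dorsal] while /ɥ/ is [+dorsal], so the distinguishing features are [sonorant], [round], [dorsal].

[sonorant], [round], [dorsal]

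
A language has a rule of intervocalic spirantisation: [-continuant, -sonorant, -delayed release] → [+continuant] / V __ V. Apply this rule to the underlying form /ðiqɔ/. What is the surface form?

Only /q/ occurs between two vowels (/i/ __ /ɔ/) and matches the structural description. It is a voiceless uvular stop, so [-continuant, -sonorant, -delayed release] holds; changing it to [+continuant] with all other features held fixed yields /χ/ (voiceless uvular fricative). No other segment meets both the structural description and the environment, so the output is [ðiχɔ].

[ðiχɔ]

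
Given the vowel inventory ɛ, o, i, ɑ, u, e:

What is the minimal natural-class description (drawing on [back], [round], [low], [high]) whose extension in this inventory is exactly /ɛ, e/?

[−high, −back]

The class [−high], [−back] has exactly /ɛ, e/ as its extension in this inventory. No smaller conjunction from the listed features achieves this: [−back] alone would also admit /i/; [−high] alone would also admit /o, ɑ/; and checking the remaining single features turns up none with this extension.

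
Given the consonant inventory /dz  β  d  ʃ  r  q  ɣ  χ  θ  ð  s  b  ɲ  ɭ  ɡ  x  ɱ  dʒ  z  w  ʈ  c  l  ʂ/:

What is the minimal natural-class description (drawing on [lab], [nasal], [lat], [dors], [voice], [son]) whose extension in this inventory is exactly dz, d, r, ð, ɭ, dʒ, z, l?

[+voice, −lab, −dors]

The class [+voice], [−labial], [−dorsal] has exactly /dz, d, r, ð, ɭ, dʒ, z, l/ as its extension in this inventory. No smaller conjunction from the listed features achieves this: [−labial, −dorsal] alone would also admit /ʃ, θ, s, ʈ, …/; [+voice, −dorsal] alone would also admit /β, b, ɱ/; [+voice, −labial] alone would also admit /ɣ, ɲ, ɡ/; and checking the remaining two-feature bundles turns up none with this extension.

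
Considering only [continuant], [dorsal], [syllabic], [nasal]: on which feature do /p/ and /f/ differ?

/p/ is the voiceless bilabial stop and /f/ is the voiceless labiodental fricative. Both are [−dorsal], [−syllabic], [−nasal]. /p/ is [−continuant] while /f/ is [+continuant], so the distinguishing feature is [continuant].

[continuant]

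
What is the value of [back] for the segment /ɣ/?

As the voiced velar fricative, /ɣ/ is [+back].

[+back]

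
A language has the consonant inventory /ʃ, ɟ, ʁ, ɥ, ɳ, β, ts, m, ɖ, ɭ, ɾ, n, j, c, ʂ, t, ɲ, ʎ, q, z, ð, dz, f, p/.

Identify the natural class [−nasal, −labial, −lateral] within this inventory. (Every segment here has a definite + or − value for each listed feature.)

ʃ, ɟ, ʁ, ts, ɖ, ɾ, j, c, ʂ, t, q, z, ð, dz

Checking each segment against [−nasal], [−labial], [−lateral]: /ʃ/ (voiceless postalveolar fricative), /ɟ/ (voiced palatal stop), /ʁ/ (voiced uvular fricative), /ts/ (voiceless alveolar affricate), /ɖ/ (voiced retroflex stop), /ɾ/ (alveolar tap), among others, satisfy every feature; every other segment in the inventory fails at least one.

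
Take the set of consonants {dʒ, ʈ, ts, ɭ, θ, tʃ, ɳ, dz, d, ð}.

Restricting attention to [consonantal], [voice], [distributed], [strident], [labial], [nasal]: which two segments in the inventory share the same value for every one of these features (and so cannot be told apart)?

/ɭ/ (retroflex lateral approximant) and /d/ (voiced alveolar stop) are both [+consonantal], [+voice], [−distributed], [−strident], [−labial], [−nasal], so none of the listed features separates them. (They do differ in [sonorant], [lateral] and [anterior], which are not among the given features.) Every other pair in the inventory differs on at least one listed feature.

ɭ, d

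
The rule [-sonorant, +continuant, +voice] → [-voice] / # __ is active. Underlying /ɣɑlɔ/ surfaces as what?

[xɑlɔ]

The only segment in the rule's environment that also matches [-sonorant, +continuant, +voice] is /ɣ/. Applying [-voice] turns the voiced velar fricative into /x/ (voiceless velar fricative), giving [xɑlɔ].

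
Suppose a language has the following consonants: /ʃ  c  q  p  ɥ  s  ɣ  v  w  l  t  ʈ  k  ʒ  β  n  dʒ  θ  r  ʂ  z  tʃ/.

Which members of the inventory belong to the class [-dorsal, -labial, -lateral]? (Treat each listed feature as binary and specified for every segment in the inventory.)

ʃ, s, t, ʈ, ʒ, n, dʒ, θ, r, ʂ, z, tʃ

Eliminate segments failing any feature: /c, q, ɥ, ɣ, w, k/ are [+dorsal]; /p, v, β/ are [+labial]; /l/ is [+lateral]. The remaining /ʃ, s, t, ʈ, ʒ, n, dʒ, θ, r, ʂ, z, tʃ/ satisfy [-dorsal], [-labial], [-lateral].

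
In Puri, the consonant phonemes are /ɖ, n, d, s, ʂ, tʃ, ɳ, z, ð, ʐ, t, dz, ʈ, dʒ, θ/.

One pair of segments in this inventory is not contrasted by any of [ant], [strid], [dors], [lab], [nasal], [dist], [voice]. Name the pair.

dz, z

Both /dz/ and /z/ are [+anterior], [+strident], [-dorsal], [-labial], [-nasal], [-distributed], [+voice]. Since the list omits [continuant] — which does distinguish the voiced alveolar affricate from the voiced alveolar fricative — this pair collapses; all other pairs remain distinct.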